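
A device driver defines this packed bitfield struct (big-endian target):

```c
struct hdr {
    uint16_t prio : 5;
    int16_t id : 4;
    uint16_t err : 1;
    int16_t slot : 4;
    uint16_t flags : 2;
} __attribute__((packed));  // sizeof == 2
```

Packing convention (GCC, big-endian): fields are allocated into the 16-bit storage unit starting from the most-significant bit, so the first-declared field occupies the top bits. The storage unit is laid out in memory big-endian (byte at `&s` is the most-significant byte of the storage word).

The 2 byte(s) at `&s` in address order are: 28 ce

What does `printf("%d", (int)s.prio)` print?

[0]=0x28 [1]=0xce (big-endian) → word 0x28ce
prio:5 @ bit 11 → (0x28ce>>11)&0x1f = 0x5  ←
id:4 @ bit 7 → (0x28ce>>7)&0xf = 0x1
err:1 @ bit 6 → (0x28ce>>6)&0x1 = 0x1
slot:4 @ bit 2 → (0x28ce>>2)&0xf = 0x3
flags:2 @ bit 0 → (0x28ce>>0)&0x3 = 0x2

5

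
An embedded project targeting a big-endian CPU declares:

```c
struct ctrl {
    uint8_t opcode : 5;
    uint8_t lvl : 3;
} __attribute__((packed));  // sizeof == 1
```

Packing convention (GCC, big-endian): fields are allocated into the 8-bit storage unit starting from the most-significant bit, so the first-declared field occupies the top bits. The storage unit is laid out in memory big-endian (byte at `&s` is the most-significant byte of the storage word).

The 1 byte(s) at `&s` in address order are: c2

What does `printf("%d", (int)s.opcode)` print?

[0]=0xc2 (big-endian) → word 0xc2
opcode:5 @ bit 3 → (0xc2>>3)&0x1f = 0x18  ←
lvl:3 @ bit 0 → (0xc2>>0)&0x7 = 0x2

24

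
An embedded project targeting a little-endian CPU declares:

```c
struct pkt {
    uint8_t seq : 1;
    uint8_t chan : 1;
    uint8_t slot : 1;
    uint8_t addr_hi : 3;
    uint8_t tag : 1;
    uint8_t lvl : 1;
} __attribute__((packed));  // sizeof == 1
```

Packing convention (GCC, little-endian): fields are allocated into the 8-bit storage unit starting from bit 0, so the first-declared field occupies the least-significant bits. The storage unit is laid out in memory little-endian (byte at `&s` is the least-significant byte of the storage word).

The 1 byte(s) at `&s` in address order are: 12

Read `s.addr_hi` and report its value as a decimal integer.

2

[0]=0x12 (little-endian) → word 0x12
seq:1 @ bit 0 → (0x12>>0)&0x1 = 0x0
chan:1 @ bit 1 → (0x12>>1)&0x1 = 0x1
slot:1 @ bit 2 → (0x12>>2)&0x1 = 0x0
addr_hi:3 @ bit 3 → (0x12>>3)&0x7 = 0x2  ←
tag:1 @ bit 6 → (0x12>>6)&0x1 = 0x0
lvl:1 @ bit 7 → (0x12>>7)&0x1 = 0x0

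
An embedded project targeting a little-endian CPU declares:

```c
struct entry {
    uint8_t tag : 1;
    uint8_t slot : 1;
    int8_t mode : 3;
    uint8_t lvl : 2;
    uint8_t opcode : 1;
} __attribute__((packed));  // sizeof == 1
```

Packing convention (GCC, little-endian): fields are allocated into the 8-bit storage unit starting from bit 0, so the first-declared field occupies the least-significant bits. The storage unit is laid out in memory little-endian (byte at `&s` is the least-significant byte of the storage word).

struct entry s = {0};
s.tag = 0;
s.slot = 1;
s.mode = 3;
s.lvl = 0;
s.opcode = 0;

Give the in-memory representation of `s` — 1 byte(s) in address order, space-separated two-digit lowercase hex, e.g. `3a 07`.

[0+:1] tag=0 & 0x1 = 0x0; word=0x00
[1+:1] slot=1 & 0x1 = 0x1; word=0x02
[2+:3] mode=3 & 0x7 = 0x3; word=0x0e
[5+:2] lvl=0 & 0x3 = 0x0; word=0x0e
[7+:1] opcode=0 & 0x1 = 0x0; word=0x0e
word = 0x0e → little-endian bytes:
  [0]=0x0e

0e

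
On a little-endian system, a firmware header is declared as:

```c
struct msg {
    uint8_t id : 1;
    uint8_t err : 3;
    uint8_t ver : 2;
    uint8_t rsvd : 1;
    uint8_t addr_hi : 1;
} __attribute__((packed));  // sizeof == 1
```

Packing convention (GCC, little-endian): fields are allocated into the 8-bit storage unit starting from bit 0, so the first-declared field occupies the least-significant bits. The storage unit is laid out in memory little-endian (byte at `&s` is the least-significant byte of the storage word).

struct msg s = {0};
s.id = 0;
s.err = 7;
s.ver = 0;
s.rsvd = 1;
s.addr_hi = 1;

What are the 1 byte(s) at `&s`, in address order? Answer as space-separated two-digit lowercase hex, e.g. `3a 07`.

id:1 = 0 → 0x0 << 0 → word 0x00
err:3 = 7 → 0x7 << 1 → word 0x0e
ver:2 = 0 → 0x0 << 4 → word 0x0e
rsvd:1 = 1 → 0x1 << 6 → word 0x4e
addr_hi:1 = 1 → 0x1 << 7 → word 0xce
word = 0xce → little-endian bytes:
  [0]=0xce

ce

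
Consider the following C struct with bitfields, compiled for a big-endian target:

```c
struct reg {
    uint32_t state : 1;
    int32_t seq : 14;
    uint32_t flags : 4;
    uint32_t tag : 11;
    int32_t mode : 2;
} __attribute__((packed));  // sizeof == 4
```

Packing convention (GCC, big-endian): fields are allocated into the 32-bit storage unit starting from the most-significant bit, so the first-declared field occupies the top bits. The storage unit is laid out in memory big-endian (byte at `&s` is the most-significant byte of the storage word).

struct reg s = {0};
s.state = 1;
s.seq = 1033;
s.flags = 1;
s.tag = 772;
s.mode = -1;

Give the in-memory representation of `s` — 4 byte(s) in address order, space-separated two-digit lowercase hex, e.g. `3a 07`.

88 12 2c 13

state:1 = 1 → 0x1 << 31 → word 0x80000000
seq:14 = 1033 → 0x409 << 17 → word 0x88120000
flags:4 = 1 → 0x1 << 13 → word 0x88122000
tag:11 = 772 → 0x304 << 2 → word 0x88122c10
mode:2 = -1 → 0x3 << 0 → word 0x88122c13
word = 0x88122c13 → big-endian bytes:
  [0]=0x88  [1]=0x12  [2]=0x2c  [3]=0x13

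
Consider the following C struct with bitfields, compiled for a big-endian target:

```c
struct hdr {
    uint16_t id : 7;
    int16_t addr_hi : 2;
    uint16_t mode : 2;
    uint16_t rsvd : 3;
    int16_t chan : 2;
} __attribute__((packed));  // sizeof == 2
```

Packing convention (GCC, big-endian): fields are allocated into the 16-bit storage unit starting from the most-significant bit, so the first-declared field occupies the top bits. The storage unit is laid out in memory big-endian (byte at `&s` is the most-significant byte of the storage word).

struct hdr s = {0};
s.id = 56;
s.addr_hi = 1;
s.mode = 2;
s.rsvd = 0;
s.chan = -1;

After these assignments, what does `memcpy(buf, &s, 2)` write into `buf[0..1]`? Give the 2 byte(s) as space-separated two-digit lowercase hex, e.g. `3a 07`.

id (7b) val=56 bits=0x38 at bit 9: 0x7000
addr_hi (2b) val=1 bits=0x1 at bit 7: 0x7080
mode (2b) val=2 bits=0x2 at bit 5: 0x70c0
rsvd (3b) val=0 bits=0x0 at bit 2: 0x70c0
chan (2b) val=-1 bits=0x3 at bit 0: 0x70c3
word = 0x70c3 → big-endian bytes:
  [0]=0x70  [1]=0xc3

70 c3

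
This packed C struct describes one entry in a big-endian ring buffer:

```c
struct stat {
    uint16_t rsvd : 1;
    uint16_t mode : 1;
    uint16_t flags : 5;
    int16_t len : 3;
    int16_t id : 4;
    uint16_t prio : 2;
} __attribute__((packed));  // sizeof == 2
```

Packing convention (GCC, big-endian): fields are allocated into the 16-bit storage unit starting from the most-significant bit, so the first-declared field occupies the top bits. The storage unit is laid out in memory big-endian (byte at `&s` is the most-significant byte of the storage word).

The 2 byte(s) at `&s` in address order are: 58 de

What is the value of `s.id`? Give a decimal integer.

[0]=0x58 [1]=0xde (big-endian) → word 0x58de
rsvd:1 @ bit 15 → (0x58de>>15)&0x1 = 0x0
mode:1 @ bit 14 → (0x58de>>14)&0x1 = 0x1
flags:5 @ bit 9 → (0x58de>>9)&0x1f = 0xc
len:3 @ bit 6 → (0x58de>>6)&0x7 = 0x3
id:4 @ bit 2 → (0x58de>>2)&0xf = 0x7  ←
prio:2 @ bit 0 → (0x58de>>0)&0x3 = 0x2
id signed 4b, MSB=0: value = 7

7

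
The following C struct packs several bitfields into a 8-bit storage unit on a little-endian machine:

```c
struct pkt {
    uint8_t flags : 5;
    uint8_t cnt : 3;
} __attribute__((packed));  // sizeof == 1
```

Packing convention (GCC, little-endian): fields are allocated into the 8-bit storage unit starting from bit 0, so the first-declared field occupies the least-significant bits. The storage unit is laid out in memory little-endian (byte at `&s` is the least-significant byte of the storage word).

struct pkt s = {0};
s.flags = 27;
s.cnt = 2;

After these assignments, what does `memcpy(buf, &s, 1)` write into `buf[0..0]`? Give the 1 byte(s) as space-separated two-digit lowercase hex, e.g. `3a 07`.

flags (5b) val=27 bits=0x1b at bit 0: 0x1b
cnt (3b) val=2 bits=0x2 at bit 5: 0x5b
word = 0x5b → little-endian bytes:
  [0]=0x5b

5b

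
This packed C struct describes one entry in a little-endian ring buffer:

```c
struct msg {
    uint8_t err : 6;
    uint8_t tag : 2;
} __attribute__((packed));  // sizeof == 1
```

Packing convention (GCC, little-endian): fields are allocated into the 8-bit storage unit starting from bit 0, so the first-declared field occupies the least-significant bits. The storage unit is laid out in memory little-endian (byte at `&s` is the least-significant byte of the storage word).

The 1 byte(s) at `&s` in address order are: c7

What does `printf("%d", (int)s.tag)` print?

[0]=0xc7 (little-endian) → word 0xc7
err:6 @ bit 0 → (0xc7>>0)&0x3f = 0x7
tag:2 @ bit 6 → (0xc7>>6)&0x3 = 0x3  ←

3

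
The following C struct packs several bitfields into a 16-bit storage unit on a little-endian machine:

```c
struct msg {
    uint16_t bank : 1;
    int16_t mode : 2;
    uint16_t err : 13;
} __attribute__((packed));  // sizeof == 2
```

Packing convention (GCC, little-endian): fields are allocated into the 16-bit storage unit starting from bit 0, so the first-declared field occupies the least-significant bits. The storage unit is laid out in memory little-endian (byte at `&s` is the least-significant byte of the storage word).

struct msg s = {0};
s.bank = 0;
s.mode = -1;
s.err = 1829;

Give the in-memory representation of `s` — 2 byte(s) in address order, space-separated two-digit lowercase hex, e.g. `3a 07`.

[0+:1] bank=0 & 0x1 = 0x0; word=0x0000
[1+:2] mode=-1 & 0x3 = 0x3; word=0x0006
[3+:13] err=1829 & 0x1fff = 0x725; word=0x392e
word = 0x392e → little-endian bytes:
  [0]=0x2e  [1]=0x39

2e 39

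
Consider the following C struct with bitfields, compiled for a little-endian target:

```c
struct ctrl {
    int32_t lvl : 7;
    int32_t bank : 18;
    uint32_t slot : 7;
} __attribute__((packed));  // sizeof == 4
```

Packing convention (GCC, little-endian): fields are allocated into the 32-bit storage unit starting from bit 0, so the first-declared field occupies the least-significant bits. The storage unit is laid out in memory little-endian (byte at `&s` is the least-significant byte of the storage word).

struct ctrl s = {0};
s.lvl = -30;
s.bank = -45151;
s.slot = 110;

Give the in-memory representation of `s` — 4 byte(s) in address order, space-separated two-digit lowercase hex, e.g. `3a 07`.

e2 d0 a7 dd

lvl (7b) val=-30 bits=0x62 at bit 0: 0x00000062
bank (18b) val=-45151 bits=0x34fa1 at bit 7: 0x01a7d0e2
slot (7b) val=110 bits=0x6e at bit 25: 0xdda7d0e2
word = 0xdda7d0e2 → little-endian bytes:
  [0]=0xe2  [1]=0xd0  [2]=0xa7  [3]=0xdd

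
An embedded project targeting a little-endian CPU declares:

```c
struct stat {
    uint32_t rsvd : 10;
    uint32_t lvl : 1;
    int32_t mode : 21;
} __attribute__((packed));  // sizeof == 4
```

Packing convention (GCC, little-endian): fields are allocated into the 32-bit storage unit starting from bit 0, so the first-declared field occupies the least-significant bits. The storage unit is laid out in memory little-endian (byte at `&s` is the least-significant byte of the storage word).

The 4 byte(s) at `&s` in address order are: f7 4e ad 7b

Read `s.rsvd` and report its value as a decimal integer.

[0]=0xf7 [1]=0x4e [2]=0xad [3]=0x7b (little-endian) → word 0x7bad4ef7
rsvd:10 @ bit 0 → (0x7bad4ef7>>0)&0x3ff = 0x2f7  ←
lvl:1 @ bit 10 → (0x7bad4ef7>>10)&0x1 = 0x1
mode:21 @ bit 11 → (0x7bad4ef7>>11)&0x1fffff = 0xf75a9

759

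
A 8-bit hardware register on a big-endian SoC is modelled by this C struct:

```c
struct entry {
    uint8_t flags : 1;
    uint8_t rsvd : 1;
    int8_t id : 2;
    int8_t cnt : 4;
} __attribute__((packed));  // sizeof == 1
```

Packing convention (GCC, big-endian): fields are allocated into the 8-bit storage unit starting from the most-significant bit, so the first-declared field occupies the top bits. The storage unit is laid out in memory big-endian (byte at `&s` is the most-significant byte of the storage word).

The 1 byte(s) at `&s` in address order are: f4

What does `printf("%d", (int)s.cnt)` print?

[0]=0xf4 (big-endian) → word 0xf4
flags [7+:1] = (word>>7) & 0x1 = 1
rsvd [6+:1] = (word>>6) & 0x1 = 1
id [4+:2] = (word>>4) & 0x3 = 3
cnt [0+:4] = (word>>0) & 0xf = 4  ←
cnt signed 4b, MSB=0: value = 4

4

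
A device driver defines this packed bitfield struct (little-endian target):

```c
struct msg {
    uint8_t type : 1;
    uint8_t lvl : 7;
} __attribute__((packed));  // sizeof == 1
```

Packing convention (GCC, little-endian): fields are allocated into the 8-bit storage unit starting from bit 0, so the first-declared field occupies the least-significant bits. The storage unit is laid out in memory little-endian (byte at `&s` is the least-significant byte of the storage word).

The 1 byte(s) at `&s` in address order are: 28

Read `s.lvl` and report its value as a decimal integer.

20

[0]=0x28 (little-endian) → word 0x28
type:1 @ bit 0 → (0x28>>0)&0x1 = 0x0
lvl:7 @ bit 1 → (0x28>>1)&0x7f = 0x14  ←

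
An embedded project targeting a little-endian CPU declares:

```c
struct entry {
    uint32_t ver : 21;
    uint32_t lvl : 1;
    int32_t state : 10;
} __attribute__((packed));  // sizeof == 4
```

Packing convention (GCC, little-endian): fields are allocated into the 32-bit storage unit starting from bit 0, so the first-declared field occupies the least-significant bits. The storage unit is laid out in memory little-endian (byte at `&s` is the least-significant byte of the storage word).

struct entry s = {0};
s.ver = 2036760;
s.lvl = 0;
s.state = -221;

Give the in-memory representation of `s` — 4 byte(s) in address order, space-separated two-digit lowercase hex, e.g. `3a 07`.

[0+:21] ver=2036760 & 0x1fffff = 0x1f1418; word=0x001f1418
[21+:1] lvl=0 & 0x1 = 0x0; word=0x001f1418
[22+:10] state=-221 & 0x3ff = 0x323; word=0xc8df1418
word = 0xc8df1418 → little-endian bytes:
  [0]=0x18  [1]=0x14  [2]=0xdf  [3]=0xc8

18 14 df c8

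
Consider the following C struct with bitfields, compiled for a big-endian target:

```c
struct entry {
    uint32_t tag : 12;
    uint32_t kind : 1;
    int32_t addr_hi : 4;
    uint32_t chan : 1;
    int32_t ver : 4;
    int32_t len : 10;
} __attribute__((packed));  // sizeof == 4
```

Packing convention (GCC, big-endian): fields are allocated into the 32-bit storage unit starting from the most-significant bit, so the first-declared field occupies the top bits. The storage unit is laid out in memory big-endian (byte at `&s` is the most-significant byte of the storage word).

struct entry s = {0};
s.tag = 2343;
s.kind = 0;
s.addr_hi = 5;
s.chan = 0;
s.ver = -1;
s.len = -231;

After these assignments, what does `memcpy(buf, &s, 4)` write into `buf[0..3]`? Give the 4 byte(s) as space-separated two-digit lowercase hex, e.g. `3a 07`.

[20+:12] tag=2343 & 0xfff = 0x927; word=0x92700000
[19+:1] kind=0 & 0x1 = 0x0; word=0x92700000
[15+:4] addr_hi=5 & 0xf = 0x5; word=0x92728000
[14+:1] chan=0 & 0x1 = 0x0; word=0x92728000
[10+:4] ver=-1 & 0xf = 0xf; word=0x9272bc00
[0+:10] len=-231 & 0x3ff = 0x319; word=0x9272bf19
word = 0x9272bf19 → big-endian bytes:
  [0]=0x92  [1]=0x72  [2]=0xbf  [3]=0x19

92 72 bf 19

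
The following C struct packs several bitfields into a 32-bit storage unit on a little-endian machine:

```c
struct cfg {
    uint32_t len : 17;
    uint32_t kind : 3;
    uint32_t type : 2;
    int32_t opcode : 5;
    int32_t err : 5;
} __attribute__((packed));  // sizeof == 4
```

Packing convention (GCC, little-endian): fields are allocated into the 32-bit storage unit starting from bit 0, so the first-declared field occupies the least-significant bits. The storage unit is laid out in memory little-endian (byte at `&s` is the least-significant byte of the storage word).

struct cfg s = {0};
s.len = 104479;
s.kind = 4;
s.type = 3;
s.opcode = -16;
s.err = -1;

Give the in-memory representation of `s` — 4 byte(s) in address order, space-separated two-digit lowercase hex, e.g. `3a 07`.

1f 98 39 fc

[0+:17] len=104479 & 0x1ffff = 0x1981f; word=0x0001981f
[17+:3] kind=4 & 0x7 = 0x4; word=0x0009981f
[20+:2] type=3 & 0x3 = 0x3; word=0x0039981f
[22+:5] opcode=-16 & 0x1f = 0x10; word=0x0439981f
[27+:5] err=-1 & 0x1f = 0x1f; word=0xfc39981f
word = 0xfc39981f → little-endian bytes:
  [0]=0x1f  [1]=0x98  [2]=0x39  [3]=0xfc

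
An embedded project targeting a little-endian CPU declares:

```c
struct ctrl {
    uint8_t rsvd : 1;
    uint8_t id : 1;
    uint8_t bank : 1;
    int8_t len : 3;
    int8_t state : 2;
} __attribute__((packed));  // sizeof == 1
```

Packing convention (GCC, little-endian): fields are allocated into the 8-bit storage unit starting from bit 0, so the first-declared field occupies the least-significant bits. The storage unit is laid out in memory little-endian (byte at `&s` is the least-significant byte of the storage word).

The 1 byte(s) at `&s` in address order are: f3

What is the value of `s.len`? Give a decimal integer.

[0]=0xf3 (little-endian) → word 0xf3
rsvd:1 @ bit 0 → (0xf3>>0)&0x1 = 0x1
id:1 @ bit 1 → (0xf3>>1)&0x1 = 0x1
bank:1 @ bit 2 → (0xf3>>2)&0x1 = 0x0
len:3 @ bit 3 → (0xf3>>3)&0x7 = 0x6  ←
state:2 @ bit 6 → (0xf3>>6)&0x3 = 0x3
len signed 3b, MSB=1: 6 - 8 = -2

-2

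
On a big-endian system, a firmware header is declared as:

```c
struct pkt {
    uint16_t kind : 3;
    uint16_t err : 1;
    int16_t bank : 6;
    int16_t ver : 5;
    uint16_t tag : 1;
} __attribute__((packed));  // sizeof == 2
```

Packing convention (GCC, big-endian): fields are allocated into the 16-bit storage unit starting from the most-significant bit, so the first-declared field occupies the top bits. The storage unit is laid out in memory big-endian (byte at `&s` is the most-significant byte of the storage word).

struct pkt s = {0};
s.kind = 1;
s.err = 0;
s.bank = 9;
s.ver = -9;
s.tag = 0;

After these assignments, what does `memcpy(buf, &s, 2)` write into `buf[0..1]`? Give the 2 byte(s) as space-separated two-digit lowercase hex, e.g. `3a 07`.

22 6e

kind (3b) val=1 bits=0x1 at bit 13: 0x2000
err (1b) val=0 bits=0x0 at bit 12: 0x2000
bank (6b) val=9 bits=0x9 at bit 6: 0x2240
ver (5b) val=-9 bits=0x17 at bit 1: 0x226e
tag (1b) val=0 bits=0x0 at bit 0: 0x226e
word = 0x226e → big-endian bytes:
  [0]=0x22  [1]=0x6e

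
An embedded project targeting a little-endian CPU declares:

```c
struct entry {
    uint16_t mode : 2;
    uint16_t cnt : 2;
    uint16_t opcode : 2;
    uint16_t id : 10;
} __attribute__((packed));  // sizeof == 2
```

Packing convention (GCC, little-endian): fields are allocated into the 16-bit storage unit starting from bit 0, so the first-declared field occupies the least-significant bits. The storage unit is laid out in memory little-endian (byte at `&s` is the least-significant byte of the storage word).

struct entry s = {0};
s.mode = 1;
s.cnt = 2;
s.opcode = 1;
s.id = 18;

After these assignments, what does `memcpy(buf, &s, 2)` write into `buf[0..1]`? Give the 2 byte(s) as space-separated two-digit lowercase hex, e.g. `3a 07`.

99 04

mode:2 = 1 → 0x1 << 0 → word 0x0001
cnt:2 = 2 → 0x2 << 2 → word 0x0009
opcode:2 = 1 → 0x1 << 4 → word 0x0019
id:10 = 18 → 0x12 << 6 → word 0x0499
word = 0x0499 → little-endian bytes:
  [0]=0x99  [1]=0x04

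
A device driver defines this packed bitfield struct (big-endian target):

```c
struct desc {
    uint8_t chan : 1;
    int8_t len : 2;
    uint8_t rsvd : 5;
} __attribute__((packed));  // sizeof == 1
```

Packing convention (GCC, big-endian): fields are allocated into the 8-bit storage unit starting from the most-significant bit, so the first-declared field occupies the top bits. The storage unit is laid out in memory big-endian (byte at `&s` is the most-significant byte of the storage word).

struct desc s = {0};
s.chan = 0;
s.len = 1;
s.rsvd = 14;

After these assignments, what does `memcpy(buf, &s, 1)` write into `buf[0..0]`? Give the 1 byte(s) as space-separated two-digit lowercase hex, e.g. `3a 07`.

2e

[7+:1] chan=0 & 0x1 = 0x0; word=0x00
[5+:2] len=1 & 0x3 = 0x1; word=0x20
[0+:5] rsvd=14 & 0x1f = 0xe; word=0x2e
word = 0x2e → big-endian bytes:
  [0]=0x2e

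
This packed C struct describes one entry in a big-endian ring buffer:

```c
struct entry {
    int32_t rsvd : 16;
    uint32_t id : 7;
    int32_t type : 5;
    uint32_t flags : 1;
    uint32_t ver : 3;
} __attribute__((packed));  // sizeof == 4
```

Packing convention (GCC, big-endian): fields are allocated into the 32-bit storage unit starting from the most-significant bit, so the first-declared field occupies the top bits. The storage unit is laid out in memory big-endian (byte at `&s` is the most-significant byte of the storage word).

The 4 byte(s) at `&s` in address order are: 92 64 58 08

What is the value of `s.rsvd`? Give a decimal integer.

[0]=0x92 [1]=0x64 [2]=0x58 [3]=0x08 (big-endian) → word 0x92645808
rsvd [16+:16] = (word>>16) & 0xffff = 37476  ←
id [9+:7] = (word>>9) & 0x7f = 44
type [4+:5] = (word>>4) & 0x1f = 0
flags [3+:1] = (word>>3) & 0x1 = 1
ver [0+:3] = (word>>0) & 0x7 = 0
rsvd signed 16b, MSB=1: 37476 - 65536 = -28060

-28060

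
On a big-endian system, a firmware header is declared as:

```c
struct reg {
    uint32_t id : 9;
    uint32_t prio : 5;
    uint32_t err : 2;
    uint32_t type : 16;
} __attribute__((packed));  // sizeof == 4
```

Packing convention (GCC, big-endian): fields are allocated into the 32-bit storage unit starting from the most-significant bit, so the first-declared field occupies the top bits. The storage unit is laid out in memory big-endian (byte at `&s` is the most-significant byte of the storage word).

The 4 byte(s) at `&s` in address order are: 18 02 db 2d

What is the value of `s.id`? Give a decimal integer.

48

[0]=0x18 [1]=0x02 [2]=0xdb [3]=0x2d (big-endian) → word 0x1802db2d
id:9 @ bit 23 → (0x1802db2d>>23)&0x1ff = 0x30  ←
prio:5 @ bit 18 → (0x1802db2d>>18)&0x1f = 0x0
err:2 @ bit 16 → (0x1802db2d>>16)&0x3 = 0x2
type:16 @ bit 0 → (0x1802db2d>>0)&0xffff = 0xdb2d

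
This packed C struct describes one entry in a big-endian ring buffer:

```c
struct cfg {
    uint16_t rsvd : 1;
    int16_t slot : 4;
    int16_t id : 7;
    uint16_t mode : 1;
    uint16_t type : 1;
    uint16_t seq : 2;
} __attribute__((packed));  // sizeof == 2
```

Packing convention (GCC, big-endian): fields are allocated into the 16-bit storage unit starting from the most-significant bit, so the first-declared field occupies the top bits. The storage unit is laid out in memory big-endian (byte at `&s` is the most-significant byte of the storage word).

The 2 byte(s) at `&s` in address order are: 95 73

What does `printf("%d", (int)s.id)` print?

[0]=0x95 [1]=0x73 (big-endian) → word 0x9573
rsvd:1 @ bit 15 → (0x9573>>15)&0x1 = 0x1
slot:4 @ bit 11 → (0x9573>>11)&0xf = 0x2
id:7 @ bit 4 → (0x9573>>4)&0x7f = 0x57  ←
mode:1 @ bit 3 → (0x9573>>3)&0x1 = 0x0
type:1 @ bit 2 → (0x9573>>2)&0x1 = 0x0
seq:2 @ bit 0 → (0x9573>>0)&0x3 = 0x3
id signed 7b, MSB=1: 87 - 128 = -41

-41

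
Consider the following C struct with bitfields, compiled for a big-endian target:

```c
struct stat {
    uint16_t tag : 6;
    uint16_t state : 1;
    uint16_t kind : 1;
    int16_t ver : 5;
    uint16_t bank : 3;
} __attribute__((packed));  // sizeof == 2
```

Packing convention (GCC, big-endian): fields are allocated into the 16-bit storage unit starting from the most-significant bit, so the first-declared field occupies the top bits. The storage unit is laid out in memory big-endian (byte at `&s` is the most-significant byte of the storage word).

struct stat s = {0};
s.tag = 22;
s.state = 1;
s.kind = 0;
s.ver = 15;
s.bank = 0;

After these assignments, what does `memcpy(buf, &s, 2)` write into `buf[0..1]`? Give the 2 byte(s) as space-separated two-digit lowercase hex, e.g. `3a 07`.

tag (6b) val=22 bits=0x16 at bit 10: 0x5800
state (1b) val=1 bits=0x1 at bit 9: 0x5a00
kind (1b) val=0 bits=0x0 at bit 8: 0x5a00
ver (5b) val=15 bits=0xf at bit 3: 0x5a78
bank (3b) val=0 bits=0x0 at bit 0: 0x5a78
word = 0x5a78 → big-endian bytes:
  [0]=0x5a  [1]=0x78

5a 78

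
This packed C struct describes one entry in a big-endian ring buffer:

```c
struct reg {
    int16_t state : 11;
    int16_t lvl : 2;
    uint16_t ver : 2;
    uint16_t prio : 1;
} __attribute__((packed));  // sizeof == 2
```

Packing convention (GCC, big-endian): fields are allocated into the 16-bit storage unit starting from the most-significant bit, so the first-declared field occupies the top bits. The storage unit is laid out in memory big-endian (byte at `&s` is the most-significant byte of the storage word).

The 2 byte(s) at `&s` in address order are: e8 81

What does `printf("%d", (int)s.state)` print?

[0]=0xe8 [1]=0x81 (big-endian) → word 0xe881
state:11 @ bit 5 → (0xe881>>5)&0x7ff = 0x744  ←
lvl:2 @ bit 3 → (0xe881>>3)&0x3 = 0x0
ver:2 @ bit 1 → (0xe881>>1)&0x3 = 0x0
prio:1 @ bit 0 → (0xe881>>0)&0x1 = 0x1
state signed 11b, MSB=1: 1860 - 2048 = -188

-188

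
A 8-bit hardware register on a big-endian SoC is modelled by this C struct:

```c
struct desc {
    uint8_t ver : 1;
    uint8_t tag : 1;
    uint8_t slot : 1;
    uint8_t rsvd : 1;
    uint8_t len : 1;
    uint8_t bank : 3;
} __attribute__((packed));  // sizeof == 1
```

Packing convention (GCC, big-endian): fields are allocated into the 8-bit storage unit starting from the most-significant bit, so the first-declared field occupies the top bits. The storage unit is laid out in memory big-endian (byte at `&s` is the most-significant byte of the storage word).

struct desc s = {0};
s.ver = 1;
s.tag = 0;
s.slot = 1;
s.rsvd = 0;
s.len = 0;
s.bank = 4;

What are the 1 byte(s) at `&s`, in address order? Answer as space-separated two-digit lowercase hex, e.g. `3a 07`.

a4

[7+:1] ver=1 & 0x1 = 0x1; word=0x80
[6+:1] tag=0 & 0x1 = 0x0; word=0x80
[5+:1] slot=1 & 0x1 = 0x1; word=0xa0
[4+:1] rsvd=0 & 0x1 = 0x0; word=0xa0
[3+:1] len=0 & 0x1 = 0x0; word=0xa0
[0+:3] bank=4 & 0x7 = 0x4; word=0xa4
word = 0xa4 → big-endian bytes:
  [0]=0xa4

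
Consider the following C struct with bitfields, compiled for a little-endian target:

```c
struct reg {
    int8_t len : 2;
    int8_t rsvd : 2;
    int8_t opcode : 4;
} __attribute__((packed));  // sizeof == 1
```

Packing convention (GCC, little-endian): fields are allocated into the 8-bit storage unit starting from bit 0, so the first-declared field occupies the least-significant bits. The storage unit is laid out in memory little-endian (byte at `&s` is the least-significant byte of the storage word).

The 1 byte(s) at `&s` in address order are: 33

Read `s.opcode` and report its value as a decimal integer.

[0]=0x33 (little-endian) → word 0x33
len [0+:2] = (word>>0) & 0x3 = 3
rsvd [2+:2] = (word>>2) & 0x3 = 0
opcode [4+:4] = (word>>4) & 0xf = 3  ←
opcode signed 4b, MSB=0: value = 3

3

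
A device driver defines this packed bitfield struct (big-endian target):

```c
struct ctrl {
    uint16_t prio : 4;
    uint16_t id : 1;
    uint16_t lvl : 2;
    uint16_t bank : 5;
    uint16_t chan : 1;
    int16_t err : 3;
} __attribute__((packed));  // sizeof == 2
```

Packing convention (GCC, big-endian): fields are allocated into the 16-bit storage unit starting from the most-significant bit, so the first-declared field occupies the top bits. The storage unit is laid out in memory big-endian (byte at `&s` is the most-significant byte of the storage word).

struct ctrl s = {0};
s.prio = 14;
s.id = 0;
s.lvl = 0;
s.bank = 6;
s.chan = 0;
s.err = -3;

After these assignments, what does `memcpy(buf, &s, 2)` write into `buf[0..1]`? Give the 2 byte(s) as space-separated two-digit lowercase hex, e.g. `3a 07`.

[12+:4] prio=14 & 0xf = 0xe; word=0xe000
[11+:1] id=0 & 0x1 = 0x0; word=0xe000
[9+:2] lvl=0 & 0x3 = 0x0; word=0xe000
[4+:5] bank=6 & 0x1f = 0x6; word=0xe060
[3+:1] chan=0 & 0x1 = 0x0; word=0xe060
[0+:3] err=-3 & 0x7 = 0x5; word=0xe065
word = 0xe065 → big-endian bytes:
  [0]=0xe0  [1]=0x65

e0 65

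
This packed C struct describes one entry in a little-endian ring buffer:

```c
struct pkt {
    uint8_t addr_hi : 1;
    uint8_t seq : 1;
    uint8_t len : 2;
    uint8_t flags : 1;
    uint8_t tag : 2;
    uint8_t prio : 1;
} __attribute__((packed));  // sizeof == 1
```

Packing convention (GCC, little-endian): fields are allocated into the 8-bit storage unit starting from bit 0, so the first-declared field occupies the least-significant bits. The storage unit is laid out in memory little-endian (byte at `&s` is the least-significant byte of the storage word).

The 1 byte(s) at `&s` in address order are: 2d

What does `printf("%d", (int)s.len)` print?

3

[0]=0x2d (little-endian) → word 0x2d
addr_hi:1 @ bit 0 → (0x2d>>0)&0x1 = 0x1
seq:1 @ bit 1 → (0x2d>>1)&0x1 = 0x0
len:2 @ bit 2 → (0x2d>>2)&0x3 = 0x3  ←
flags:1 @ bit 4 → (0x2d>>4)&0x1 = 0x0
tag:2 @ bit 5 → (0x2d>>5)&0x3 = 0x1
prio:1 @ bit 7 → (0x2d>>7)&0x1 = 0x0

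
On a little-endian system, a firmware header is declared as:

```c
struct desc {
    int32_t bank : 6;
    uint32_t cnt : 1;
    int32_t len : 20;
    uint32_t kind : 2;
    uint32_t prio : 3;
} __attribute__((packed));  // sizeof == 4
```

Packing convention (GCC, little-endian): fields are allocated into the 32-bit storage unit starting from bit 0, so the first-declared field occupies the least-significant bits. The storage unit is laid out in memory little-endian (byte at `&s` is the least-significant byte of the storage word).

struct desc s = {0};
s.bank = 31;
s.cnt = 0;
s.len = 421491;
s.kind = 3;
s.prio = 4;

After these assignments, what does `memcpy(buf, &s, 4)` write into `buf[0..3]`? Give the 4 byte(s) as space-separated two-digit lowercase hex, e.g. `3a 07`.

bank:6 = 31 → 0x1f << 0 → word 0x0000001f
cnt:1 = 0 → 0x0 << 6 → word 0x0000001f
len:20 = 421491 → 0x66e73 << 7 → word 0x0337399f
kind:2 = 3 → 0x3 << 27 → word 0x1b37399f
prio:3 = 4 → 0x4 << 29 → word 0x9b37399f
word = 0x9b37399f → little-endian bytes:
  [0]=0x9f  [1]=0x39  [2]=0x37  [3]=0x9b

9f 39 37 9b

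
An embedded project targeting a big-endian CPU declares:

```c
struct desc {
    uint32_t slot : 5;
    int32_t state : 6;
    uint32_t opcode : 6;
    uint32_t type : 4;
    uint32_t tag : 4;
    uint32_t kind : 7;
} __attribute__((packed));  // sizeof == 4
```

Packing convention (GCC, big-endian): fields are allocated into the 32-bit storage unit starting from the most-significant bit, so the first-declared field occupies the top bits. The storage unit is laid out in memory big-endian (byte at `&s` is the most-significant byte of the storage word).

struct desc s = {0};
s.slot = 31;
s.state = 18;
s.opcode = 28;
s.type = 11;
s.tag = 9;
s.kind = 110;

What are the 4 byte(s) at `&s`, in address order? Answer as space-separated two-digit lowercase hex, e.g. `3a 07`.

[27+:5] slot=31 & 0x1f = 0x1f; word=0xf8000000
[21+:6] state=18 & 0x3f = 0x12; word=0xfa400000
[15+:6] opcode=28 & 0x3f = 0x1c; word=0xfa4e0000
[11+:4] type=11 & 0xf = 0xb; word=0xfa4e5800
[7+:4] tag=9 & 0xf = 0x9; word=0xfa4e5c80
[0+:7] kind=110 & 0x7f = 0x6e; word=0xfa4e5cee
word = 0xfa4e5cee → big-endian bytes:
  [0]=0xfa  [1]=0x4e  [2]=0x5c  [3]=0xee

fa 4e 5c ee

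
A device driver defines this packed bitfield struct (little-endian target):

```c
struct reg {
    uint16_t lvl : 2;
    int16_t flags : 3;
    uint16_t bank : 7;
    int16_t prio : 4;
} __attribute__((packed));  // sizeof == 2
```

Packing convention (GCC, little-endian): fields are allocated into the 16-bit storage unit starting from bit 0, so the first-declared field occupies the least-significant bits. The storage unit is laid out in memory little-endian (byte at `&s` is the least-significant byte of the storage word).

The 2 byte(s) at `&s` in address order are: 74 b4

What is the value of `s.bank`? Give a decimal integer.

[0]=0x74 [1]=0xb4 (little-endian) → word 0xb474
lvl:2 @ bit 0 → (0xb474>>0)&0x3 = 0x0
flags:3 @ bit 2 → (0xb474>>2)&0x7 = 0x5
bank:7 @ bit 5 → (0xb474>>5)&0x7f = 0x23  ←
prio:4 @ bit 12 → (0xb474>>12)&0xf = 0xb

35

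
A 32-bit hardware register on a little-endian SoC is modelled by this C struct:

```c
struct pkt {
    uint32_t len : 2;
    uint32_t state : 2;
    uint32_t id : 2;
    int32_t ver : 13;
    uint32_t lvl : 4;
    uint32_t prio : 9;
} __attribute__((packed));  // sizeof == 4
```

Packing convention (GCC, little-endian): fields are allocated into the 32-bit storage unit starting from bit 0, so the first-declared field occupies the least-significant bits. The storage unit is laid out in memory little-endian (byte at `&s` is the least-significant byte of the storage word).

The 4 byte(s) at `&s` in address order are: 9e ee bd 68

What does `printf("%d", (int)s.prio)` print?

209

[0]=0x9e [1]=0xee [2]=0xbd [3]=0x68 (little-endian) → word 0x68bdee9e
len [0+:2] = (word>>0) & 0x3 = 2
state [2+:2] = (word>>2) & 0x3 = 3
id [4+:2] = (word>>4) & 0x3 = 1
ver [6+:13] = (word>>6) & 0x1fff = 6074
lvl [19+:4] = (word>>19) & 0xf = 7
prio [23+:9] = (word>>23) & 0x1ff = 209  ←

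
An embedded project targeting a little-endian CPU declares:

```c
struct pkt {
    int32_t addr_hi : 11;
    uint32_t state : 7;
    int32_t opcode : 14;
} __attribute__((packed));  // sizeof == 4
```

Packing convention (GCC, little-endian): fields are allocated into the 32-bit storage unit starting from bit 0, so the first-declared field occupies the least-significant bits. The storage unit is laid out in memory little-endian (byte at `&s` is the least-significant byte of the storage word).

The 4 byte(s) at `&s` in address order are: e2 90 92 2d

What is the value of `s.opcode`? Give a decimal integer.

2916

[0]=0xe2 [1]=0x90 [2]=0x92 [3]=0x2d (little-endian) → word 0x2d9290e2
addr_hi [0+:11] = (word>>0) & 0x7ff = 226
state [11+:7] = (word>>11) & 0x7f = 82
opcode [18+:14] = (word>>18) & 0x3fff = 2916  ←
opcode signed 14b, MSB=0: value = 2916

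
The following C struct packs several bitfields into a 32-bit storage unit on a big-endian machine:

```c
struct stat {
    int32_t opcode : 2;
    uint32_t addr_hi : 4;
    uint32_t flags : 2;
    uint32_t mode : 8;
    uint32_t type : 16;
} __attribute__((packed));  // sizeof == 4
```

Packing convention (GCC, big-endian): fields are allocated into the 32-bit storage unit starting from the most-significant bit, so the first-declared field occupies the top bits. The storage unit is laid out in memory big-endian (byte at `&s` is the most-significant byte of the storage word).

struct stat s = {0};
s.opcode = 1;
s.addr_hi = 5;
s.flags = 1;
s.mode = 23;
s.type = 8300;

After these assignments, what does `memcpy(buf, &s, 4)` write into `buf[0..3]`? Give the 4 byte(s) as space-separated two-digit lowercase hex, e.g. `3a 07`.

55 17 20 6c

[30+:2] opcode=1 & 0x3 = 0x1; word=0x40000000
[26+:4] addr_hi=5 & 0xf = 0x5; word=0x54000000
[24+:2] flags=1 & 0x3 = 0x1; word=0x55000000
[16+:8] mode=23 & 0xff = 0x17; word=0x55170000
[0+:16] type=8300 & 0xffff = 0x206c; word=0x5517206c
word = 0x5517206c → big-endian bytes:
  [0]=0x55  [1]=0x17  [2]=0x20  [3]=0x6c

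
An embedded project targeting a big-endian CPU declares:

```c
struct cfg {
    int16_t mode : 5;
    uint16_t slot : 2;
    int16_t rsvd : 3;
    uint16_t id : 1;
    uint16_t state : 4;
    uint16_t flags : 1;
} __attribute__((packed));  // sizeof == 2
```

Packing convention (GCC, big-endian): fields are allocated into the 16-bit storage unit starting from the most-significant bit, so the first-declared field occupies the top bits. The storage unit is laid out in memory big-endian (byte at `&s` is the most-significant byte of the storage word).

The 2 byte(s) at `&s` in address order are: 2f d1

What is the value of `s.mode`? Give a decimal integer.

[0]=0x2f [1]=0xd1 (big-endian) → word 0x2fd1
mode [11+:5] = (word>>11) & 0x1f = 5  ←
slot [9+:2] = (word>>9) & 0x3 = 3
rsvd [6+:3] = (word>>6) & 0x7 = 7
id [5+:1] = (word>>5) & 0x1 = 0
state [1+:4] = (word>>1) & 0xf = 8
flags [0+:1] = (word>>0) & 0x1 = 1
mode signed 5b, MSB=0: value = 5

5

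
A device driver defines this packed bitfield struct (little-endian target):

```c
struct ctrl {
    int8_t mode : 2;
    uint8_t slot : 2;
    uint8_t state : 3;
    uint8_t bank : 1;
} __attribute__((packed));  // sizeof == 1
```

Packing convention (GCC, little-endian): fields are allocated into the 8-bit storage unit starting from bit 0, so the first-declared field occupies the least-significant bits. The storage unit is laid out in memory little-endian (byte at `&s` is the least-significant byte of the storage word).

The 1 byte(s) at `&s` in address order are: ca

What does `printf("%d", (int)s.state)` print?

4

[0]=0xca (little-endian) → word 0xca
mode [0+:2] = (word>>0) & 0x3 = 2
slot [2+:2] = (word>>2) & 0x3 = 2
state [4+:3] = (word>>4) & 0x7 = 4  ←
bank [7+:1] = (word>>7) & 0x1 = 1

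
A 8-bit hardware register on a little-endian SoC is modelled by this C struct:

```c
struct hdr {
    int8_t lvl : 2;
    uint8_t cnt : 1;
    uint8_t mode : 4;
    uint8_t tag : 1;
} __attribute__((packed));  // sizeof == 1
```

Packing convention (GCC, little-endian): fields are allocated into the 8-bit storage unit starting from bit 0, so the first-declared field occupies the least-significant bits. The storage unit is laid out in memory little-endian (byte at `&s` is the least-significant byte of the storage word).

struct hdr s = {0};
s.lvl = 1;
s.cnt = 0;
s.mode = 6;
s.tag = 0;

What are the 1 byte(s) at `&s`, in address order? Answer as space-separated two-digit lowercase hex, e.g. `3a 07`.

31

lvl (2b) val=1 bits=0x1 at bit 0: 0x01
cnt (1b) val=0 bits=0x0 at bit 2: 0x01
mode (4b) val=6 bits=0x6 at bit 3: 0x31
tag (1b) val=0 bits=0x0 at bit 7: 0x31
word = 0x31 → little-endian bytes:
  [0]=0x31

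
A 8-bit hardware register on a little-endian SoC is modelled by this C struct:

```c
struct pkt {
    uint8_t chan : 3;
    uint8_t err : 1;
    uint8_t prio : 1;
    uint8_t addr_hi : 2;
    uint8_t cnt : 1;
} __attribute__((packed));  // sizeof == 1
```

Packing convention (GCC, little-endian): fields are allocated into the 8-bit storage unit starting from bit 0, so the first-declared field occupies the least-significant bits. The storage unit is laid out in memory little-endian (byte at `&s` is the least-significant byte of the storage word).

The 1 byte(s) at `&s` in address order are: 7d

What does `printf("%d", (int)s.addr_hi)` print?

3

[0]=0x7d (little-endian) → word 0x7d
chan [0+:3] = (word>>0) & 0x7 = 5
err [3+:1] = (word>>3) & 0x1 = 1
prio [4+:1] = (word>>4) & 0x1 = 1
addr_hi [5+:2] = (word>>5) & 0x3 = 3  ←
cnt [7+:1] = (word>>7) & 0x1 = 0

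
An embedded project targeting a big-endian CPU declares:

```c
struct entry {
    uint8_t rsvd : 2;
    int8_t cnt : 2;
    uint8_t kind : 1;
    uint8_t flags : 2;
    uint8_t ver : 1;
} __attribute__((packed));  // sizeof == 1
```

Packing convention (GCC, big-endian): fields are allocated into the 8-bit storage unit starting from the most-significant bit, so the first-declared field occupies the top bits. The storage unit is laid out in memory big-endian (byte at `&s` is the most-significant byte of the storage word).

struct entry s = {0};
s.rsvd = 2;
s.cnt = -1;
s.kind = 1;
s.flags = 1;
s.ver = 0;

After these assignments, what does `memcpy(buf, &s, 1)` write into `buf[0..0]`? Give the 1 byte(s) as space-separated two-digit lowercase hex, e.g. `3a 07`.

ba

rsvd:2 = 2 → 0x2 << 6 → word 0x80
cnt:2 = -1 → 0x3 << 4 → word 0xb0
kind:1 = 1 → 0x1 << 3 → word 0xb8
flags:2 = 1 → 0x1 << 1 → word 0xba
ver:1 = 0 → 0x0 << 0 → word 0xba
word = 0xba → big-endian bytes:
  [0]=0xba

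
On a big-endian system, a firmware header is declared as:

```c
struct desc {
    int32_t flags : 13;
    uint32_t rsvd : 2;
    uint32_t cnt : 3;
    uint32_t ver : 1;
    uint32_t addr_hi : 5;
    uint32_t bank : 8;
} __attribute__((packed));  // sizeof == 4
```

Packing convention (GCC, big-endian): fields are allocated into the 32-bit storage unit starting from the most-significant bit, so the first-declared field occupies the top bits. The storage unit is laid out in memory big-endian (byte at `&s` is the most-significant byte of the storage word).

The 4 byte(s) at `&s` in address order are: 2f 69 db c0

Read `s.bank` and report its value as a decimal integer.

192

[0]=0x2f [1]=0x69 [2]=0xdb [3]=0xc0 (big-endian) → word 0x2f69dbc0
flags:13 @ bit 19 → (0x2f69dbc0>>19)&0x1fff = 0x5ed
rsvd:2 @ bit 17 → (0x2f69dbc0>>17)&0x3 = 0x0
cnt:3 @ bit 14 → (0x2f69dbc0>>14)&0x7 = 0x7
ver:1 @ bit 13 → (0x2f69dbc0>>13)&0x1 = 0x0
addr_hi:5 @ bit 8 → (0x2f69dbc0>>8)&0x1f = 0x1b
bank:8 @ bit 0 → (0x2f69dbc0>>0)&0xff = 0xc0  ←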